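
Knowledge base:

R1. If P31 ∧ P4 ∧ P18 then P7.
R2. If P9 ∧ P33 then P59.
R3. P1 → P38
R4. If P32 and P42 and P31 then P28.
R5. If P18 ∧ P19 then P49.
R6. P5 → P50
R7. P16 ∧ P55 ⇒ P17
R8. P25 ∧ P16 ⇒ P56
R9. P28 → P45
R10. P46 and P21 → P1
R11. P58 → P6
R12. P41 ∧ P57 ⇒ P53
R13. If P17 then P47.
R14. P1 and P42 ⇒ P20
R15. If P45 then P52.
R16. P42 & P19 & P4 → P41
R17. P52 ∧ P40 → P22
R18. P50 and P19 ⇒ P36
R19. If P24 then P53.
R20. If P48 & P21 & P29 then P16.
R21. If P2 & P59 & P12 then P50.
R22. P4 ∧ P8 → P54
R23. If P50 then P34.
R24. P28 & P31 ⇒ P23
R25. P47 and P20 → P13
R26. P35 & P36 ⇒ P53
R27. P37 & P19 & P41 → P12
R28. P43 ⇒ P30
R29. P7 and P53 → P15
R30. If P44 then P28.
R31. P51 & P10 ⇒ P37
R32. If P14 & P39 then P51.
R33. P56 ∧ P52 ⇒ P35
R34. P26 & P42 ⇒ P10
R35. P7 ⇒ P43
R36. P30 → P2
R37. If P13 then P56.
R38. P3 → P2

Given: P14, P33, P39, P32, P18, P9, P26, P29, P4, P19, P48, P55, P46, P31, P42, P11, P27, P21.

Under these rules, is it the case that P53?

P7  (by R1: P31, P4, P18)
P59  (by R2: P9, P33)
P28  (by R4: P32, P42, P31)
P45  (by R9: P28)
P1  (by R10: P46, P21)
P20  (by R14: P1, P42)
P52  (by R15: P45)
P41  (by R16: P42, P19, P4)
P16  (by R20: P48, P21, P29)
P51  (by R32: P14, P39)
P10  (by R34: P26, P42)
P43  (by R35: P7)
P17  (by R7: P16, P55)
P47  (by R13: P17)
P13  (by R25: P47, P20)
P30  (by R28: P43)
P37  (by R31: P51, P10)
P2  (by R36: P30)
P56  (by R37: P13)
P12  (by R27: P37, P19, P41)
P35  (by R33: P56, P52)
P50  (by R21: P2, P59, P12)
P36  (by R18: P50, P19)
P53  (by R26: P35, P36)

Yes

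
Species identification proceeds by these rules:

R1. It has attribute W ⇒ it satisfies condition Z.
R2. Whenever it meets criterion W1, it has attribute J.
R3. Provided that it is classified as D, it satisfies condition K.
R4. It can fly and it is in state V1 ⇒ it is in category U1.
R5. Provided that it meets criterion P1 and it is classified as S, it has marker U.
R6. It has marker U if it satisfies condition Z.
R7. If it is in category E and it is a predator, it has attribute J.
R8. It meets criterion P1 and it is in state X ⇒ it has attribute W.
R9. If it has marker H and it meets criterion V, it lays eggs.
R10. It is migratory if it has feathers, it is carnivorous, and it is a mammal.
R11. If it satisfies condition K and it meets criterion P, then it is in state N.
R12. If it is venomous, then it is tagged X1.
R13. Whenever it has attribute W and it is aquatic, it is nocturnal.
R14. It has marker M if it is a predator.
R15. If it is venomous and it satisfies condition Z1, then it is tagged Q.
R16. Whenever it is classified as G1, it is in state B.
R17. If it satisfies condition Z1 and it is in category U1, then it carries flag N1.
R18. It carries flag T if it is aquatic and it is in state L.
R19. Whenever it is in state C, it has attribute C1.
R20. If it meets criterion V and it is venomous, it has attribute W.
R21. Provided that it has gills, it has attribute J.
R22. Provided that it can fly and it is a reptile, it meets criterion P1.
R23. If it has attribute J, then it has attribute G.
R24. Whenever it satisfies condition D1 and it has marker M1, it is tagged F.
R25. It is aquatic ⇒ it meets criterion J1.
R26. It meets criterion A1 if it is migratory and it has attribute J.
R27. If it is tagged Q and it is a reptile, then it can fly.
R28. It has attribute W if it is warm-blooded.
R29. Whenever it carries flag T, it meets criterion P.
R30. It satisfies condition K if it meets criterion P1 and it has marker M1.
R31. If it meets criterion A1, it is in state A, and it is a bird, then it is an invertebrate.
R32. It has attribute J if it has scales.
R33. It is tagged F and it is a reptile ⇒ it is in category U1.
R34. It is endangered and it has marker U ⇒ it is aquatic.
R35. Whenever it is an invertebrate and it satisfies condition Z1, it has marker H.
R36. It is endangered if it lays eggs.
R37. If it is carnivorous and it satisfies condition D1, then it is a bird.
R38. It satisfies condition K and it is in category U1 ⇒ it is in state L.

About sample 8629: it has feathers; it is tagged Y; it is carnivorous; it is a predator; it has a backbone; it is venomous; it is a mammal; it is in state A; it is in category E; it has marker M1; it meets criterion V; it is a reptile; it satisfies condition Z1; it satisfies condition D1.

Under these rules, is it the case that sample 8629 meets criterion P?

By R7 (it is in category E, it is a predator): it has attribute J.
By R10 (it has feathers, it is carnivorous, it is a mammal): it is migratory.
By R15 (it is venomous, it satisfies condition Z1): it is tagged Q.
By R20 (it meets criterion V, it is venomous): it has attribute W.
By R24 (it satisfies condition D1, it has marker M1): it is tagged F.
By R26 (it is migratory, it has attribute J): it meets criterion A1.
By R27 (it is tagged Q, it is a reptile): it can fly.
By R33 (it is tagged F, it is a reptile): it is in category U1.
By R37 (it is carnivorous, it satisfies condition D1): it is a bird.
By R1 (it has attribute W): it satisfies condition Z.
By R6 (it satisfies condition Z): it has marker U.
By R22 (it can fly, it is a reptile): it meets criterion P1.
By R30 (it meets criterion P1, it has marker M1): it satisfies condition K.
By R31 (it meets criterion A1, it is in state A, it is a bird): it is an invertebrate.
By R35 (it is an invertebrate, it satisfies condition Z1): it has marker H.
By R38 (it satisfies condition K, it is in category U1): it is in state L.
By R9 (it has marker H, it meets criterion V): it lays eggs.
By R36 (it lays eggs): it is endangered.
By R34 (it is endangered, it has marker U): it is aquatic.
By R18 (it is aquatic, it is in state L): it carries flag T.
By R29 (it carries flag T): it meets criterion P.

Yes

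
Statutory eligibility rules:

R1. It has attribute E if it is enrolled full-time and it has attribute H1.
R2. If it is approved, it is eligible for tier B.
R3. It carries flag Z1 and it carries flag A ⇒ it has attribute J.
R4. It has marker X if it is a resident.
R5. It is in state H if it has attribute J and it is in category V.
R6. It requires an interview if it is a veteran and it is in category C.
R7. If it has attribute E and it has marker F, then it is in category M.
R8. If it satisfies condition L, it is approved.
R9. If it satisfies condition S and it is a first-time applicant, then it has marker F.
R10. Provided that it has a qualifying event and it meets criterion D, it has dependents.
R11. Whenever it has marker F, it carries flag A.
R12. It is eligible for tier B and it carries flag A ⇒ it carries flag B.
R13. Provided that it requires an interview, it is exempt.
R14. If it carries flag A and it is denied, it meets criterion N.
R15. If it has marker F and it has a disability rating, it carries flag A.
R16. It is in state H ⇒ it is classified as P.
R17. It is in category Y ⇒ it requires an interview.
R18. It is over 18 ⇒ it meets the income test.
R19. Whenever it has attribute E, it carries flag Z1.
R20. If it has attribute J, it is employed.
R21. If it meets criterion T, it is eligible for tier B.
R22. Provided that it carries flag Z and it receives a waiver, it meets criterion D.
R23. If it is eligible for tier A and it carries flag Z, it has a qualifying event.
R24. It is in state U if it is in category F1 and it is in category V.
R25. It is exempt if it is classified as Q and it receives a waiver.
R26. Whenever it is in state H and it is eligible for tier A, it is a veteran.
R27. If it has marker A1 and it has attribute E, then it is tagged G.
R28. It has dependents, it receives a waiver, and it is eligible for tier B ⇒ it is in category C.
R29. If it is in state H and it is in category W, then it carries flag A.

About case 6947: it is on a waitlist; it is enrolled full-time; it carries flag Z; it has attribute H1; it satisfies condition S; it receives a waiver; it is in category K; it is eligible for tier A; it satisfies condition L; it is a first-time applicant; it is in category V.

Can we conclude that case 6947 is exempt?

Yes

By R1 (it is enrolled full-time, it has attribute H1): it has attribute E.
By R8 (it satisfies condition L): it is approved.
By R9 (it satisfies condition S, it is a first-time applicant): it has marker F.
By R11 (it has marker F): it carries flag A.
By R19 (it has attribute E): it carries flag Z1.
By R22 (it carries flag Z, it receives a waiver): it meets criterion D.
By R23 (it is eligible for tier A, it carries flag Z): it has a qualifying event.
By R2 (it is approved): it is eligible for tier B.
By R3 (it carries flag Z1, it carries flag A): it has attribute J.
By R5 (it has attribute J, it is in category V): it is in state H.
By R10 (it has a qualifying event, it meets criterion D): it has dependents.
By R26 (it is in state H, it is eligible for tier A): it is a veteran.
By R28 (it has dependents, it receives a waiver, it is eligible for tier B): it is in category C.
By R6 (it is a veteran, it is in category C): it requires an interview.
By R13 (it requires an interview): it is exempt.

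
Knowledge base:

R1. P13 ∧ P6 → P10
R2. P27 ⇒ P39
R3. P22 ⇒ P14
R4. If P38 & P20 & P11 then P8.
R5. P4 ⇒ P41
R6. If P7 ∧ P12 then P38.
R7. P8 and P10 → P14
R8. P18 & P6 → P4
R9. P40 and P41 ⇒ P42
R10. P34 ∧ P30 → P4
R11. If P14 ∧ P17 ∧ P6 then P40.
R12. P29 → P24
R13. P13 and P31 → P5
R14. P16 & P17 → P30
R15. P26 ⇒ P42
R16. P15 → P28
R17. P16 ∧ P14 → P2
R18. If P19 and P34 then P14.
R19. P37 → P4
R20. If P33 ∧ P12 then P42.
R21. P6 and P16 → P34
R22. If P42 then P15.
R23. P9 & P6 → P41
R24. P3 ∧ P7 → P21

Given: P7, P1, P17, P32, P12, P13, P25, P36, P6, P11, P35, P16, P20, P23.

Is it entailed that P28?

P10  (by R1: P13, P6)
P38  (by R6: P7, P12)
P30  (by R14: P16, P17)
P34  (by R21: P6, P16)
P8  (by R4: P38, P20, P11)
P14  (by R7: P8, P10)
P4  (by R10: P34, P30)
P40  (by R11: P14, P17, P6)
P41  (by R5: P4)
P42  (by R9: P40, P41)
P15  (by R22: P42)
P28  (by R16: P15)

Yes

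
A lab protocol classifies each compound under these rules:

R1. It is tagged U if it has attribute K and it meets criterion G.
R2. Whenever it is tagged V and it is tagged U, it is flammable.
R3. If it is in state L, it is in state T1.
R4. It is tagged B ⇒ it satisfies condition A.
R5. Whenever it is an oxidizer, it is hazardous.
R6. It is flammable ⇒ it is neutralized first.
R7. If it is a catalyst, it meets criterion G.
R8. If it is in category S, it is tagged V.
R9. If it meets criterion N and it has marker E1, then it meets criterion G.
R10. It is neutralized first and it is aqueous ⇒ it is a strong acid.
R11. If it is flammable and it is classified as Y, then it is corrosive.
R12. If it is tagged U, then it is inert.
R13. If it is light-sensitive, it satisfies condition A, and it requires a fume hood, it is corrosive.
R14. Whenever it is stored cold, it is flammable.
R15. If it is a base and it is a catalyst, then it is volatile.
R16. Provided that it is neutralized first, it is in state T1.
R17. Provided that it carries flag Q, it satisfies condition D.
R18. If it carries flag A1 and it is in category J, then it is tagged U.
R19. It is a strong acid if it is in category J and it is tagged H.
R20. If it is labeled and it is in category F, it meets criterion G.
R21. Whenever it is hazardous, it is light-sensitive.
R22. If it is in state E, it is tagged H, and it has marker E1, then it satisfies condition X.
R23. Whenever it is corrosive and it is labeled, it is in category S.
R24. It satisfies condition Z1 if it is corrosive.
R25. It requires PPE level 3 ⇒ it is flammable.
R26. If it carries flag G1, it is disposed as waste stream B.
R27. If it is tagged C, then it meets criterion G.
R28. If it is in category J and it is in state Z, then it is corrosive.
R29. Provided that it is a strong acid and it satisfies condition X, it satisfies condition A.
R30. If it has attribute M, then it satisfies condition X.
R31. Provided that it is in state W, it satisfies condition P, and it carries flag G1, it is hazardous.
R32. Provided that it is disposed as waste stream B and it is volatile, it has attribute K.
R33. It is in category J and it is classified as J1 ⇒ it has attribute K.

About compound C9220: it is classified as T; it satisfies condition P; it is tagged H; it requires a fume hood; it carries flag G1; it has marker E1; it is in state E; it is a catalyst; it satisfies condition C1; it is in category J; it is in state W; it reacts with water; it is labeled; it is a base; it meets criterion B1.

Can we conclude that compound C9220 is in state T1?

Yes

By R7 (it is a catalyst): it meets criterion G.
By R15 (it is a base, it is a catalyst): it is volatile.
By R19 (it is in category J, it is tagged H): it is a strong acid.
By R22 (it is in state E, it is tagged H, it has marker E1): it satisfies condition X.
By R26 (it carries flag G1): it is disposed as waste stream B.
By R29 (it is a strong acid, it satisfies condition X): it satisfies condition A.
By R31 (it is in state W, it satisfies condition P, it carries flag G1): it is hazardous.
By R32 (it is disposed as waste stream B, it is volatile): it has attribute K.
By R1 (it has attribute K, it meets criterion G): it is tagged U.
By R21 (it is hazardous): it is light-sensitive.
By R13 (it is light-sensitive, it satisfies condition A, it requires a fume hood): it is corrosive.
By R23 (it is corrosive, it is labeled): it is in category S.
By R8 (it is in category S): it is tagged V.
By R2 (it is tagged V, it is tagged U): it is flammable.
By R6 (it is flammable): it is neutralized first.
By R16 (it is neutralized first): it is in state T1.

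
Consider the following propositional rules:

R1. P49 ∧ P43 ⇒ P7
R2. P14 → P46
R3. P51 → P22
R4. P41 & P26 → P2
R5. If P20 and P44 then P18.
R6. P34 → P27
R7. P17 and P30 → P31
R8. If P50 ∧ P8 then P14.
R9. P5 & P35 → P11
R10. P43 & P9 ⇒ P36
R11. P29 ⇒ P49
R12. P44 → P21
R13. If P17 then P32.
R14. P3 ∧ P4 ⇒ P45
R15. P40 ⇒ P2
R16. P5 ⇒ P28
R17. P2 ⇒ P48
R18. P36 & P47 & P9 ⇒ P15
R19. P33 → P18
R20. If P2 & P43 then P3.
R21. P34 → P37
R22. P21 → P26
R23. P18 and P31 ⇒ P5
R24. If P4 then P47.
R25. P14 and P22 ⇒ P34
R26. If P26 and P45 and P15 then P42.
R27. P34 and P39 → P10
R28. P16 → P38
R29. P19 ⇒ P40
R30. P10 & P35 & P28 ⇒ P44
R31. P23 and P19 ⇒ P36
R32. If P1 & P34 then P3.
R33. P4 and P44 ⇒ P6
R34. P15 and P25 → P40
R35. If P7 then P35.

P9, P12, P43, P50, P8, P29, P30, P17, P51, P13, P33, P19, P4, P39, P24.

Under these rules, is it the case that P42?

Yes

P22  (by R3: P51)
P31  (by R7: P17, P30)
P14  (by R8: P50, P8)
P36  (by R10: P43, P9)
P49  (by R11: P29)
P18  (by R19: P33)
P5  (by R23: P18, P31)
P47  (by R24: P4)
P34  (by R25: P14, P22)
P10  (by R27: P34, P39)
P40  (by R29: P19)
P7  (by R1: P49, P43)
P2  (by R15: P40)
P28  (by R16: P5)
P15  (by R18: P36, P47, P9)
P3  (by R20: P2, P43)
P35  (by R35: P7)
P45  (by R14: P3, P4)
P44  (by R30: P10, P35, P28)
P21  (by R12: P44)
P26  (by R22: P21)
P42  (by R26: P26, P45, P15)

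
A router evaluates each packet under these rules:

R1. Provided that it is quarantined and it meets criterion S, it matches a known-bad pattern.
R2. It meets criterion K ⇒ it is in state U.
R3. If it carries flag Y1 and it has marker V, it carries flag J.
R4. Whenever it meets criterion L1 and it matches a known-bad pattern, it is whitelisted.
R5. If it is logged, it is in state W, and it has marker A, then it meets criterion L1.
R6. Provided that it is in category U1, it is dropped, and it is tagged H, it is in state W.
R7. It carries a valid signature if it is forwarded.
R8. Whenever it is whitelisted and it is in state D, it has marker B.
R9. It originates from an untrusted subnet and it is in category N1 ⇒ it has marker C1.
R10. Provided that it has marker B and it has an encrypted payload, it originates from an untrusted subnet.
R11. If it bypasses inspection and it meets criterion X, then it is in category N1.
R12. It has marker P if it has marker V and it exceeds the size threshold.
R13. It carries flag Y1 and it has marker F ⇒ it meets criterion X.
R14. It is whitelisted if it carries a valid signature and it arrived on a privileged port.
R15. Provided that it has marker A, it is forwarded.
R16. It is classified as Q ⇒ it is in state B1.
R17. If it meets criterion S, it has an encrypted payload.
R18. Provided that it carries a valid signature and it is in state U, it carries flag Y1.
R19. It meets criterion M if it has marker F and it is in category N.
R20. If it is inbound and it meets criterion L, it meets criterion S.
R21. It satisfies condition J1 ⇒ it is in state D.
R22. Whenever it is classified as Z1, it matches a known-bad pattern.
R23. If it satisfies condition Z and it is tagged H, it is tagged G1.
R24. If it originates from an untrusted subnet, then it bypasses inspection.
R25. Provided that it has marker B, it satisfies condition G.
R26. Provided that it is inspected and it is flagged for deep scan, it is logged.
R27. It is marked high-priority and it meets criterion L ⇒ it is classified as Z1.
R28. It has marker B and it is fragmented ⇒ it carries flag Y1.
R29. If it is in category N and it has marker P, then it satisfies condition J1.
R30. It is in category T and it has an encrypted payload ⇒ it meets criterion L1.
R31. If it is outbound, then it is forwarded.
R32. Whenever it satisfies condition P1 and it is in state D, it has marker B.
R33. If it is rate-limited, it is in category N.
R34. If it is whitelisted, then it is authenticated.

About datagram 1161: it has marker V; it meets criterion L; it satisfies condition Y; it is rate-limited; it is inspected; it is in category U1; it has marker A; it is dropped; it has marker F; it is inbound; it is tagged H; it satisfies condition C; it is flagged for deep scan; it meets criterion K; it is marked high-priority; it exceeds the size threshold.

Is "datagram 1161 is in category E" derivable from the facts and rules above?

No

Forward chaining from the given facts derives: is in state U, is in state W, has marker P, is forwarded, meets criterion S, is logged, is classified as Z1, is in category N, meets criterion L1, carries a valid signature, has an encrypted payload, carries flag Y1, meets criterion M, matches a known-bad pattern, satisfies condition J1, carries flag J, is whitelisted, meets criterion X, is in state D, is authenticated, has marker B, originates from an untrusted subnet, bypasses inspection, satisfies condition G, is in category N1, has marker C1.
No rule has "it is in category E" as its conclusion, and it is not among the given facts.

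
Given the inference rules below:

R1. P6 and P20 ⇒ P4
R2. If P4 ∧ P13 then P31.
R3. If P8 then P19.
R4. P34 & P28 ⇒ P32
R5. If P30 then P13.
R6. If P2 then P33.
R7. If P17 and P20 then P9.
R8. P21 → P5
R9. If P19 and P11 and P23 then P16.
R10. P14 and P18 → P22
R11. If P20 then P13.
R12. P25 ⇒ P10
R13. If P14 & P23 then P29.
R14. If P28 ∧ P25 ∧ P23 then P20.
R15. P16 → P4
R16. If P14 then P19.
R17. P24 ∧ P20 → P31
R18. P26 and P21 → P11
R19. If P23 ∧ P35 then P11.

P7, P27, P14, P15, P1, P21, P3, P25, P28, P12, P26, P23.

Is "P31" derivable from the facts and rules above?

P20  (by R14: P28, P25, P23)
P19  (by R16: P14)
P11  (by R18: P26, P21)
P16  (by R9: P19, P11, P23)
P13  (by R11: P20)
P4  (by R15: P16)
P31  (by R2: P4, P13)

Yes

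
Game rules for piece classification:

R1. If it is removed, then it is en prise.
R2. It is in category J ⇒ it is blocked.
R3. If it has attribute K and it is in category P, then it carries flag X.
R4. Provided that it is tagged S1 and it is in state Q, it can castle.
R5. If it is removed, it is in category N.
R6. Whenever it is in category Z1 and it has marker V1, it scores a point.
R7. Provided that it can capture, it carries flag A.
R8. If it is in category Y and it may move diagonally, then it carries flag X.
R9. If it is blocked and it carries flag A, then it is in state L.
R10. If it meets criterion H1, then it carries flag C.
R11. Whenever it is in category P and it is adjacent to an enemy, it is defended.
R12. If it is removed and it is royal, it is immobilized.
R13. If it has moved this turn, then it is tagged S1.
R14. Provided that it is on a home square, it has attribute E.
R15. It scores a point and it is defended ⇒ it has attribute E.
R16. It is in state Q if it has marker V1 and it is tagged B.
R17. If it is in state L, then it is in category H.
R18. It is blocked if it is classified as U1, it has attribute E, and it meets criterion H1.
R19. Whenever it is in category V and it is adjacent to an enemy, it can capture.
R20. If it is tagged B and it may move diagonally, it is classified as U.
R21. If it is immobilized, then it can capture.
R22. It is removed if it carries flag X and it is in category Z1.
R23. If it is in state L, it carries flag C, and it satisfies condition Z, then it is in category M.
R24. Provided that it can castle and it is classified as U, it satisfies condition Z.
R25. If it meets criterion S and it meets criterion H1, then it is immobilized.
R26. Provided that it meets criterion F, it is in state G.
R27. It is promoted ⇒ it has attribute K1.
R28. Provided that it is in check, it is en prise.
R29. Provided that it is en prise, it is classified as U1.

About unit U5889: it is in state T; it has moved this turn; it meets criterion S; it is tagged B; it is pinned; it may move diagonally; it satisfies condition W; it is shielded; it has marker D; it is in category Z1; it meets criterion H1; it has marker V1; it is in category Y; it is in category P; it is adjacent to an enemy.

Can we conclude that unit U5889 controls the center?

Forward chaining from the given facts derives: scores a point, carries flag X, carries flag C, is defended, is tagged S1, has attribute E, is in state Q, is classified as U, is removed, is immobilized, is en prise, can castle, is in category N, can capture, satisfies condition Z, is classified as U1, carries flag A, is blocked, is in state L, is in category H, is in category M.
No rule has "it controls the center" as its conclusion, and it is not among the given facts.

No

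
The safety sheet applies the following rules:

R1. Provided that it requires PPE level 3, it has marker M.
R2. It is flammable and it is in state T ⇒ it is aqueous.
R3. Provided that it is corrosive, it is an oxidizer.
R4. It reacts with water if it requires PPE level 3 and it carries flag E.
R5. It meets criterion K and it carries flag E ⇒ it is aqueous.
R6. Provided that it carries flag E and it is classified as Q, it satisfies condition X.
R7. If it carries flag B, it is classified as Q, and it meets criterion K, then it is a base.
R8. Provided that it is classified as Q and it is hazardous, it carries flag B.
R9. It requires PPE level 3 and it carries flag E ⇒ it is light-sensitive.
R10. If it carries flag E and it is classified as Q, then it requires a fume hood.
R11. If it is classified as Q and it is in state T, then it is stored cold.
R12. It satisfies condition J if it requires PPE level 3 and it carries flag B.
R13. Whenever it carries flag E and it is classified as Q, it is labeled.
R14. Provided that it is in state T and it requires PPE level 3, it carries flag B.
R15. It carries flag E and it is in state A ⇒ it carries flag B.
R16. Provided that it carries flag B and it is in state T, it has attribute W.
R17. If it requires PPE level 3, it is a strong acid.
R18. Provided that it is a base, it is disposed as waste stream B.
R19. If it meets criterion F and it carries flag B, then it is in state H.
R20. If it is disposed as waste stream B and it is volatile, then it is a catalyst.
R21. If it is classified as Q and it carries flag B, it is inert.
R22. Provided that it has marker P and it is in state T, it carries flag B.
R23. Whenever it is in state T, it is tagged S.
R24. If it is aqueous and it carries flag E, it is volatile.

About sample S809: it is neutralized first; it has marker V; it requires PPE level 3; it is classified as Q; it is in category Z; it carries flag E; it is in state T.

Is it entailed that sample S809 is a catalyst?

No

Forward chaining from the given facts derives: has marker M, reacts with water, satisfies condition X, is light-sensitive, requires a fume hood, is stored cold, is labeled, carries flag B, has attribute W, is a strong acid, is inert, is tagged S, satisfies condition J.
The only rule concluding "it is a catalyst" is R20, which needs "it is disposed as waste stream B"; that is never established.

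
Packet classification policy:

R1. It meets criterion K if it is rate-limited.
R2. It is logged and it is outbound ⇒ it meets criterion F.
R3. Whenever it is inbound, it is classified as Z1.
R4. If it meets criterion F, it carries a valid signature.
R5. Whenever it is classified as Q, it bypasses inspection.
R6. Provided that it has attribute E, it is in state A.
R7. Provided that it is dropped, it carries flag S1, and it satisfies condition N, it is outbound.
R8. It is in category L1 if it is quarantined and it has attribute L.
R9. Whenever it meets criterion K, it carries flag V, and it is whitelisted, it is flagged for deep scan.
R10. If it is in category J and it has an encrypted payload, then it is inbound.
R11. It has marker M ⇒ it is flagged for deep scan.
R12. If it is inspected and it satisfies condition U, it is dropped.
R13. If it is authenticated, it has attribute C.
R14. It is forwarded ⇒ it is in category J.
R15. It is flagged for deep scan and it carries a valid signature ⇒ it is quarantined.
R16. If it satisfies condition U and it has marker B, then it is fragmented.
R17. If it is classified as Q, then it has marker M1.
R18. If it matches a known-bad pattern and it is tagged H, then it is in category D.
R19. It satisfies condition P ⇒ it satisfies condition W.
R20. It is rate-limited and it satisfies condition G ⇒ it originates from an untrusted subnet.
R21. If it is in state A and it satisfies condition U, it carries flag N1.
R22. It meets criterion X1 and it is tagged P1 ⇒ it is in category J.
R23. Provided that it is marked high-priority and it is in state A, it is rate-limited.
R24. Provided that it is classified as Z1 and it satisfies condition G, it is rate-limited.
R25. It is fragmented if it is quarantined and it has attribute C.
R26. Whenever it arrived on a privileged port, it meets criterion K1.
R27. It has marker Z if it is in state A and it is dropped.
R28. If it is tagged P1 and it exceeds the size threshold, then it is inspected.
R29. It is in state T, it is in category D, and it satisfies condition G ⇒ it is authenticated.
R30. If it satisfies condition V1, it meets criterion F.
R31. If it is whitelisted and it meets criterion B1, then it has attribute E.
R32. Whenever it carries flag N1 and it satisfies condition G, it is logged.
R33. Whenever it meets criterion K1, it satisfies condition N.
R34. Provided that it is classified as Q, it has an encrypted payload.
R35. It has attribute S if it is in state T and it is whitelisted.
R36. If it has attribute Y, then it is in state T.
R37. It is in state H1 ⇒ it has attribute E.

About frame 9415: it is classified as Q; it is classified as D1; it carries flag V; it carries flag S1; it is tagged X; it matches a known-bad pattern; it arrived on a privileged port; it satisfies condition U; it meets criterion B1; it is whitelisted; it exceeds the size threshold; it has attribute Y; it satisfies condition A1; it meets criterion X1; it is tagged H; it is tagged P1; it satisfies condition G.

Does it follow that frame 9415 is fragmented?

Yes

By R18 (it matches a known-bad pattern, it is tagged H): it is in category D.
By R22 (it meets criterion X1, it is tagged P1): it is in category J.
By R26 (it arrived on a privileged port): it meets criterion K1.
By R28 (it is tagged P1, it exceeds the size threshold): it is inspected.
By R31 (it is whitelisted, it meets criterion B1): it has attribute E.
By R33 (it meets criterion K1): it satisfies condition N.
By R34 (it is classified as Q): it has an encrypted payload.
By R36 (it has attribute Y): it is in state T.
By R6 (it has attribute E): it is in state A.
By R10 (it is in category J, it has an encrypted payload): it is inbound.
By R12 (it is inspected, it satisfies condition U): it is dropped.
By R21 (it is in state A, it satisfies condition U): it carries flag N1.
By R29 (it is in state T, it is in category D, it satisfies condition G): it is authenticated.
By R32 (it carries flag N1, it satisfies condition G): it is logged.
By R3 (it is inbound): it is classified as Z1.
By R7 (it is dropped, it carries flag S1, it satisfies condition N): it is outbound.
By R13 (it is authenticated): it has attribute C.
By R24 (it is classified as Z1, it satisfies condition G): it is rate-limited.
By R1 (it is rate-limited): it meets criterion K.
By R2 (it is logged, it is outbound): it meets criterion F.
By R4 (it meets criterion F): it carries a valid signature.
By R9 (it meets criterion K, it carries flag V, it is whitelisted): it is flagged for deep scan.
By R15 (it is flagged for deep scan, it carries a valid signature): it is quarantined.
By R25 (it is quarantined, it has attribute C): it is fragmented.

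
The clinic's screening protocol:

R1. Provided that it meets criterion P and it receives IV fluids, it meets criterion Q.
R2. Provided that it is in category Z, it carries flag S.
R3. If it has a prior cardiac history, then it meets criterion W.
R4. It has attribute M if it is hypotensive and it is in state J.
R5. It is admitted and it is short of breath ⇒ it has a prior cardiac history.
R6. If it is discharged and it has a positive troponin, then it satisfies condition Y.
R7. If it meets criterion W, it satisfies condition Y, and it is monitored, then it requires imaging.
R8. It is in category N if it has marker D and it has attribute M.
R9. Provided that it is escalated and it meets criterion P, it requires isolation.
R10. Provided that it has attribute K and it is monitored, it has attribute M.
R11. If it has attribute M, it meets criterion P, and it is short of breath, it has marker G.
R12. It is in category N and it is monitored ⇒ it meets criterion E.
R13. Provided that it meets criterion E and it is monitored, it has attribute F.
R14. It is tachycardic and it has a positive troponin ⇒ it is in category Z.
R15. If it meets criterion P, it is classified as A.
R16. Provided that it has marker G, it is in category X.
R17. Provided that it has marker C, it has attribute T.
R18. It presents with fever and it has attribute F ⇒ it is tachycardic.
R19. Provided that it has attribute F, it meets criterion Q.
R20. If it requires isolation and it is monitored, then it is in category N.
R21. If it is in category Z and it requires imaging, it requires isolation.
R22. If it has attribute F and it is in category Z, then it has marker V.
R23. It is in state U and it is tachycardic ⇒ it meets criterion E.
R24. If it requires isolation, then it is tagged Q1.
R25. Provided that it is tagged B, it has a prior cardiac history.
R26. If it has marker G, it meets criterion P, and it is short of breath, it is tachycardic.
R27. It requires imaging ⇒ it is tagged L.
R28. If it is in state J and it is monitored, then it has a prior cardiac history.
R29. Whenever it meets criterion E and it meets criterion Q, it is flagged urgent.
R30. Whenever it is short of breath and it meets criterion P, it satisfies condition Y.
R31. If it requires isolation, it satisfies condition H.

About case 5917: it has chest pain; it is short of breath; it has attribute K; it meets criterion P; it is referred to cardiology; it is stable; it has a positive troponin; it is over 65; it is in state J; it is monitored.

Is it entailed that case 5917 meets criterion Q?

By R10 (it has attribute K, it is monitored): it has attribute M.
By R11 (it has attribute M, it meets criterion P, it is short of breath): it has marker G.
By R26 (it has marker G, it meets criterion P, it is short of breath): it is tachycardic.
By R28 (it is in state J, it is monitored): it has a prior cardiac history.
By R30 (it is short of breath, it meets criterion P): it satisfies condition Y.
By R3 (it has a prior cardiac history): it meets criterion W.
By R7 (it meets criterion W, it satisfies condition Y, it is monitored): it requires imaging.
By R14 (it is tachycardic, it has a positive troponin): it is in category Z.
By R21 (it is in category Z, it requires imaging): it requires isolation.
By R20 (it requires isolation, it is monitored): it is in category N.
By R12 (it is in category N, it is monitored): it meets criterion E.
By R13 (it meets criterion E, it is monitored): it has attribute F.
By R19 (it has attribute F): it meets criterion Q.

Yes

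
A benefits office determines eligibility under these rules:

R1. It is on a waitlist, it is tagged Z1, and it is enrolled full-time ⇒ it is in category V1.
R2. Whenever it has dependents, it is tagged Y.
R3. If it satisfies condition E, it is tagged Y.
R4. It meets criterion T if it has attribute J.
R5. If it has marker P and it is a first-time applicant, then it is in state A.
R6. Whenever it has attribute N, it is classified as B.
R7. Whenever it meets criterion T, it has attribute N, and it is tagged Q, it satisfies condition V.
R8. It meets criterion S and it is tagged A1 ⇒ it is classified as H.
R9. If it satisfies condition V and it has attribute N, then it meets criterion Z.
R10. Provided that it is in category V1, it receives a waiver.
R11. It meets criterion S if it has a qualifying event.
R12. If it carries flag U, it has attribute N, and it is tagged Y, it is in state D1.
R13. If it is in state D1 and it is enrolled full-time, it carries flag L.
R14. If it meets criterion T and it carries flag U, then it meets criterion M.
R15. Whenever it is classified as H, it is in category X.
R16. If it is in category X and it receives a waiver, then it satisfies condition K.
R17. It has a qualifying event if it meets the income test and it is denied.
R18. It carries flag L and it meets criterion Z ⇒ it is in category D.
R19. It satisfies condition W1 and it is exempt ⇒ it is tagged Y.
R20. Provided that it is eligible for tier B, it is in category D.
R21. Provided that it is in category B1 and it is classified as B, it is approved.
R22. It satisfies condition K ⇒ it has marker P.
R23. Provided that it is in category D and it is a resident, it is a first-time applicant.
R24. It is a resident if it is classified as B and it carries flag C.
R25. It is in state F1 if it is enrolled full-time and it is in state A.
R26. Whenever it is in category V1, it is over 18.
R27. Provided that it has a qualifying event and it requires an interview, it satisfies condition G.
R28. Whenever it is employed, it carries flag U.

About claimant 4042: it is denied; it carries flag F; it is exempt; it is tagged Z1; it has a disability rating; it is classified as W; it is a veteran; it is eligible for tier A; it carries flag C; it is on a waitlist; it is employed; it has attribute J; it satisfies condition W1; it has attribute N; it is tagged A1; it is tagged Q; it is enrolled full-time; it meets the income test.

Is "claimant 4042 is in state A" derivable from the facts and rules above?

By R1 (it is on a waitlist, it is tagged Z1, it is enrolled full-time): it is in category V1.
By R4 (it has attribute J): it meets criterion T.
By R6 (it has attribute N): it is classified as B.
By R7 (it meets criterion T, it has attribute N, it is tagged Q): it satisfies condition V.
By R9 (it satisfies condition V, it has attribute N): it meets criterion Z.
By R10 (it is in category V1): it receives a waiver.
By R17 (it meets the income test, it is denied): it has a qualifying event.
By R19 (it satisfies condition W1, it is exempt): it is tagged Y.
By R24 (it is classified as B, it carries flag C): it is a resident.
By R28 (it is employed): it carries flag U.
By R11 (it has a qualifying event): it meets criterion S.
By R12 (it carries flag U, it has attribute N, it is tagged Y): it is in state D1.
By R13 (it is in state D1, it is enrolled full-time): it carries flag L.
By R18 (it carries flag L, it meets criterion Z): it is in category D.
By R23 (it is in category D, it is a resident): it is a first-time applicant.
By R8 (it meets criterion S, it is tagged A1): it is classified as H.
By R15 (it is classified as H): it is in category X.
By R16 (it is in category X, it receives a waiver): it satisfies condition K.
By R22 (it satisfies condition K): it has marker P.
By R5 (it has marker P, it is a first-time applicant): it is in state A.

Yes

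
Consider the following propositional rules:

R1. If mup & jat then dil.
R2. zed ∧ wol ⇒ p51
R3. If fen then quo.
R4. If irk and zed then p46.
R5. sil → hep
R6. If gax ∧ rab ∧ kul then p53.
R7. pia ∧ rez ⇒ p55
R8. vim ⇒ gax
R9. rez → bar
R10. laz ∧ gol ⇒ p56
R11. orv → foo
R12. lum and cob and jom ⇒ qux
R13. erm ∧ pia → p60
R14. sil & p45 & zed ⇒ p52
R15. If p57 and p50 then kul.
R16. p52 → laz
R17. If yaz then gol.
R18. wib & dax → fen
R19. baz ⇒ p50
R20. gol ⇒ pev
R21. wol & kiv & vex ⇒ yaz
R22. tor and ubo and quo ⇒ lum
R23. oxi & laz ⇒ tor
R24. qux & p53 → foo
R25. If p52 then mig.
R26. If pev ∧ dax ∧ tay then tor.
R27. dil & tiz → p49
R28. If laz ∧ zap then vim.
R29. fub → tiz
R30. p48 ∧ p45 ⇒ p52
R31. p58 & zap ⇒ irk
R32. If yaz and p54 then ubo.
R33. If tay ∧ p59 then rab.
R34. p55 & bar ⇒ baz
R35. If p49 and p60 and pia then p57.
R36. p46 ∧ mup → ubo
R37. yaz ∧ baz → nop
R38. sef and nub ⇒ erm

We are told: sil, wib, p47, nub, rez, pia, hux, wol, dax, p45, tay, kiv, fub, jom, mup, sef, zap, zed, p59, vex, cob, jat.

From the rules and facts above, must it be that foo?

No

Forward chaining from the given facts derives: dil, p51, hep, p55, bar, p52, laz, fen, yaz, mig, vim, tiz, rab, baz, nop, erm, quo, gax, p60, gol, p50, pev, tor, p49, p57, p56, kul, p53.
Rules concluding foo: R11 needs orv; R24 needs qux — none of these are established.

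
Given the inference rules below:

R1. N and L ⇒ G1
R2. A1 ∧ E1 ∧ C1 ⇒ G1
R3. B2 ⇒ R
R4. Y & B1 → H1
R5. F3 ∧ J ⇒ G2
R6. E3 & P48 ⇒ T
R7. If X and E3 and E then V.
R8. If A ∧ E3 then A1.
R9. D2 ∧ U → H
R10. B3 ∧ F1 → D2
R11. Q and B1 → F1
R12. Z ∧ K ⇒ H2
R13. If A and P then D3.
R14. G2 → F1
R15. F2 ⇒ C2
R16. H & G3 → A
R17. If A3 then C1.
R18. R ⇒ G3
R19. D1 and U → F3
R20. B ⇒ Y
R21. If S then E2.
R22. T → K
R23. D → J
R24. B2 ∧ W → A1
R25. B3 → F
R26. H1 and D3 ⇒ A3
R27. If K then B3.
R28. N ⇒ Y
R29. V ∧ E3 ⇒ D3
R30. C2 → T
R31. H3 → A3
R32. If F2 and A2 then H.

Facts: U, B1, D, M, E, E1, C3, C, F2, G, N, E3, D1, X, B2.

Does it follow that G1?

Yes

R  (by R3: B2)
V  (by R7: X, E3, E)
C2  (by R15: F2)
G3  (by R18: R)
F3  (by R19: D1, U)
J  (by R23: D)
Y  (by R28: N)
D3  (by R29: V, E3)
T  (by R30: C2)
H1  (by R4: Y, B1)
G2  (by R5: F3, J)
F1  (by R14: G2)
K  (by R22: T)
A3  (by R26: H1, D3)
B3  (by R27: K)
D2  (by R10: B3, F1)
C1  (by R17: A3)
H  (by R9: D2, U)
A  (by R16: H, G3)
A1  (by R8: A, E3)
G1  (by R2: A1, E1, C1)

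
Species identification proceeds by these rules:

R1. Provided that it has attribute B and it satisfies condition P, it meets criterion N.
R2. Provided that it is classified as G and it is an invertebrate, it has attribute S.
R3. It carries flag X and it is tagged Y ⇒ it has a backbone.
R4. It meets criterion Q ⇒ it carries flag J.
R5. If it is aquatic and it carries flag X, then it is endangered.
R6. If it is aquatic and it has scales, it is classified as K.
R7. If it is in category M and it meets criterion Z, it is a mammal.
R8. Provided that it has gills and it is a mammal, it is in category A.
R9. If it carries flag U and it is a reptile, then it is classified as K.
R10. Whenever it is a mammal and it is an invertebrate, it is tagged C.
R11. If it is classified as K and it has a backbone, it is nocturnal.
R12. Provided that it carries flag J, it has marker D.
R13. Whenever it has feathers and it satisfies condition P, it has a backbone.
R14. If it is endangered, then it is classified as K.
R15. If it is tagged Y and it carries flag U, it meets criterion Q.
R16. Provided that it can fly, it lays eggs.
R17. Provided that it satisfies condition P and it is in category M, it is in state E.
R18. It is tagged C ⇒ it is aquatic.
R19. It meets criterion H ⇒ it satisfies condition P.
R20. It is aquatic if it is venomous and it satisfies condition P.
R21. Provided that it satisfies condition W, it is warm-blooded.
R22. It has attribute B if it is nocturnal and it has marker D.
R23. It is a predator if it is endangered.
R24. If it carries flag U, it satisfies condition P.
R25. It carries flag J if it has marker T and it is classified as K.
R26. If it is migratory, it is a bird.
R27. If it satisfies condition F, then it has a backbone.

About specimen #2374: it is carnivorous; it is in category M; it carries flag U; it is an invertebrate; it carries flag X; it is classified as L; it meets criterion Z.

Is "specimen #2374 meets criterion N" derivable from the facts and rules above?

No

Forward chaining from the given facts derives: is a mammal, is tagged C, is aquatic, satisfies condition P, is endangered, is classified as K, is in state E, is a predator.
The only rule concluding "it meets criterion N" is R1, which needs "it has attribute B"; that is never established.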